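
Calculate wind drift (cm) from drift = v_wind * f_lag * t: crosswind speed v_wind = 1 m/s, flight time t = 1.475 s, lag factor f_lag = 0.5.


drift = v_wind * lag * t = 1 * 0.5 * 1.475 = 0.7375 m ≈ 73.75 cm

73.75 cm


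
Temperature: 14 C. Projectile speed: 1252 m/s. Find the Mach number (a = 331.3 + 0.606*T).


a = 331.3 + 0.606*(14) = 339.784 m/s
M = v/a = 1252/339.784 = 3.685

3.685


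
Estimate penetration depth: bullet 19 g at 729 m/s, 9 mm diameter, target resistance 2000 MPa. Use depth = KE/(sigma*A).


A = pi*(d/2)^2 = pi*(9/2)^2 = 63.6173 mm^2
E = 0.5*m*v^2 = 0.5*0.019*729^2 = 5048.69 J
depth = E/(sigma*A) = 5048.69 J / (2000 MPa * 63.6173 mm^2) = 5048.69/(2000 * 63.6173) m = 0.0396802 m ≈ 39.68 mm

39.68 mm


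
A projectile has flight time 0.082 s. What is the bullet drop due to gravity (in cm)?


drop = 0.5*g*t^2 = 0.5*9.81*0.082^2 = 0.0329812 m ≈ 3.298 cm

3.298 cm


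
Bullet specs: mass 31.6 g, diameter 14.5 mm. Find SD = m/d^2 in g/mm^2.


SD = m/d^2 = 31.6/14.5^2 = 0.1503 g/mm^2

0.1503 g/mm^2


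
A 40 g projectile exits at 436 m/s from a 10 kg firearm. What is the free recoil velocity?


v_recoil = m_p * v_p / m_gun = 0.04 * 436 / 10 = 1.744 m/s

1.744 m/s


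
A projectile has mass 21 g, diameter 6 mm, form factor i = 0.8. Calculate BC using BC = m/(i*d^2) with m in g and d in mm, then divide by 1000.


BC = m/(i*d^2*1000) = 21/(0.8 * 6^2 * 1000) = 0.0007292

0.0007292


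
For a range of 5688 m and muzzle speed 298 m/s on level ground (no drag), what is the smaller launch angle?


sin(2*theta) = R*g/v0^2 = 5688*9.81/298^2 = 0.628342, theta = arcsin(0.628342)/2 = 19.46°

19.46 degrees


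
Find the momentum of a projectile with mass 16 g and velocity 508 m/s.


p = m*v = 0.016*508 = 8.128 kg·m/s

8.128 kg·m/s


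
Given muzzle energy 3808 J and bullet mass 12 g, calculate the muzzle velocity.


v = sqrt(2*E/m) = sqrt(2*3808/0.012) = 796.7 m/s

796.7 m/s


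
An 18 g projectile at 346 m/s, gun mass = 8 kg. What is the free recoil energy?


v_r = m_p*v_p/m_gun = 0.018*346/8 = 0.7785 m/s, E_r = 0.5*m_gun*v_r^2 = 0.5*8*0.7785^2 = 2.424 J

2.424 J


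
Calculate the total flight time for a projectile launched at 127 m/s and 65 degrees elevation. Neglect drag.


T = 2*v0*sin(theta)/g = 2*127*sin(65°)/9.81 = 23.47 s

23.47 s


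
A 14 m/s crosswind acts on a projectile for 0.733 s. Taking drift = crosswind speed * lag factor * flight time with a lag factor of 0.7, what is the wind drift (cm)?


drift = v_wind * lag * t = 14 * 0.7 * 0.733 = 7.1834 m ≈ 718.3 cm

718.3 cm


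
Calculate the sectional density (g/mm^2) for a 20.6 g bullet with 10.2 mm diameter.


SD = m/d^2 = 20.6/10.2^2 = 0.198 g/mm^2

0.198 g/mm^2


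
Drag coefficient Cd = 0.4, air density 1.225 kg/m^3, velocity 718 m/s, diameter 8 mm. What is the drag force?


A = pi*(d/2)^2 = pi*(8/2000)^2 = 5.02655e-05 m^2
Fd = 0.5*Cd*rho*A*v^2 = 0.5*0.4*1.225*5.02655e-05*718^2 = 6.349 N

6.349 N


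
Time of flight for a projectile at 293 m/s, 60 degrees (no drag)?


T = 2*v0*sin(theta)/g = 2*293*sin(60°)/9.81 = 51.73 s

51.73 s


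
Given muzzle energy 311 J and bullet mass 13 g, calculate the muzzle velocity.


v = sqrt(2*E/m) = sqrt(2*311/0.013) = 218.7 m/s

218.7 m/s


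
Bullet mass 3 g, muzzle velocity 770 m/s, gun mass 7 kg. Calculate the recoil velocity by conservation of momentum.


v_recoil = m_p * v_p / m_gun = 0.003 * 770 / 7 = 0.33 m/s

0.33 m/s


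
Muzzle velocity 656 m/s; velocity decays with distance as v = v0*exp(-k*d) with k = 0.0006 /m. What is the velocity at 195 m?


v = v0*exp(-k*d) = 656*exp(-0.0006*195) = 583.6 m/s

583.6 m/s


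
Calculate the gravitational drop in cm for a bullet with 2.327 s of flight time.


drop = 0.5*g*t^2 = 0.5*9.81*2.327^2 = 26.5602 m ≈ 2656 cm

2656 cm


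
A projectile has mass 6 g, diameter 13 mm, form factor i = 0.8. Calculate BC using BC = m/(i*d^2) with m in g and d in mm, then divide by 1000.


BC = m/(i*d^2*1000) = 6/(0.8 * 13^2 * 1000) = 4.438e-05

4.438e-05


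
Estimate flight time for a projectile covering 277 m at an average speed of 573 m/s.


t = d/v = 277/573 = 0.4834 s

0.4834 s


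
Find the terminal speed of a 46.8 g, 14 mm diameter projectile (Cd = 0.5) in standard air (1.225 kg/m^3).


A = pi*(d/2)^2 = pi*(14/2000)^2 = 1.53938e-04 m^2
vt = sqrt(2mg/(Cd*rho*A)) = sqrt(2*0.0468*9.81/(0.5 * 1.225 * 1.53938e-04)) = 98.68 m/s

98.68 m/s


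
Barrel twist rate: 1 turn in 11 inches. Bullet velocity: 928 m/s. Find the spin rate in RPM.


twist_m = 11*0.0254 = 0.2794 m
spin = v/twist = 928/0.2794 = 3321.403 rev/s
RPM = spin*60 = 3321.403*60 ≈ 199284 RPM

199284 RPM


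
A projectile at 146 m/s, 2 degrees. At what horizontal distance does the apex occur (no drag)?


R = v0^2*sin(2*theta)/g = 146^2*sin(2*2°)/9.81 = 151.573 m
apex_dist = R/2 = 151.573/2 = 75.79 m

75.79 m


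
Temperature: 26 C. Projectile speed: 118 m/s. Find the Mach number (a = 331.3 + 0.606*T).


a = 331.3 + 0.606*(26) = 347.056 m/s
M = v/a = 118/347.056 = 0.34

0.34


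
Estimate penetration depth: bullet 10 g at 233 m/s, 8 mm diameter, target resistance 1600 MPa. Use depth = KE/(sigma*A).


A = pi*(d/2)^2 = pi*(8/2)^2 = 50.2655 mm^2
E = 0.5*m*v^2 = 0.5*0.01*233^2 = 271.445 J
depth = E/(sigma*A) = 271.445 J / (1600 MPa * 50.2655 mm^2) = 271.445/(1600 * 50.2655) m = 0.00337514 m ≈ 3.375 mm

3.375 mm


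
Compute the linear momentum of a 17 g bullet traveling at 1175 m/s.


p = m*v = 0.017*1175 = 19.98 kg·m/s

19.98 kg·m/s


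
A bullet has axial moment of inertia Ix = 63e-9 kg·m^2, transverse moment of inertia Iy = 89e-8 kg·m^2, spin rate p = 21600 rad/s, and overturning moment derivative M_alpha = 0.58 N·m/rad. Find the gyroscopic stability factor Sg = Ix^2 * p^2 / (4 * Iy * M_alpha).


Sg = Ix^2 * p^2 / (4 * Iy * M_alpha) = (63e-9)^2 * 21600^2 / (4 * 89e-8 * 0.58) = 0.8968

0.8968


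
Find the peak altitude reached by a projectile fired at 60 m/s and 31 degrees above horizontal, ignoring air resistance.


H = (v0*sin(theta))^2 / (2g) = (60*sin(31°))^2 / (2*9.81) = 48.67 m

48.67 m


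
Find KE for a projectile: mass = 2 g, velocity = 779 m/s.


E = 0.5*m*v^2 = 0.5*0.002*779^2 = 606.8 J

606.8 J


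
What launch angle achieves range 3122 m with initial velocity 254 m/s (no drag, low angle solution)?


sin(2*theta) = R*g/v0^2 = 3122*9.81/254^2 = 0.474717, theta = arcsin(0.474717)/2 = 14.17°

14.17 degrees


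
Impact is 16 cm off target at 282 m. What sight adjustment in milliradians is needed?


1 mrad subtends 1 cm per 10 m of range, so adj = error_cm / (dist_m / 10) = 16 / (282/10) = 0.5674 mrad

0.5674 mrad


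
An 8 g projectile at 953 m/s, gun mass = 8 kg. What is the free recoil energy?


v_r = m_p*v_p/m_gun = 0.008*953/8 = 0.953 m/s, E_r = 0.5*m_gun*v_r^2 = 0.5*8*0.953^2 = 3.633 J

3.633 J


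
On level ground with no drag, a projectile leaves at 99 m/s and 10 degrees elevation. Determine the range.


R = v0^2 * sin(2*theta) / g = 99^2 * sin(2*10°) / 9.81 = 341.7 m

341.7 m


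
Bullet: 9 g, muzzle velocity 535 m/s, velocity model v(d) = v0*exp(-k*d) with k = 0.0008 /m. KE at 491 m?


v = v0*exp(-k*d) = 535*exp(-0.0008*491) = 361.213 m/s
E = 0.5*m*v^2 = 0.5*0.009*361.213^2 = 587.1 J

587.1 J


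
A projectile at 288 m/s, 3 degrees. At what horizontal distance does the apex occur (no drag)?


R = v0^2*sin(2*theta)/g = 288^2*sin(2*3°)/9.81 = 883.793 m
apex_dist = R/2 = 883.793/2 = 441.9 m

441.9 m


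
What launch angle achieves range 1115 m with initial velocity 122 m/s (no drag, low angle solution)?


sin(2*theta) = R*g/v0^2 = 1115*9.81/122^2 = 0.734893, theta = arcsin(0.734893)/2 = 23.65°

23.65 degrees


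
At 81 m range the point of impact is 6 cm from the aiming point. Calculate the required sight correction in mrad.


1 mrad subtends 1 cm per 10 m of range, so adj = error_cm / (dist_m / 10) = 6 / (81/10) = 0.7407 mrad

0.7407 mrad


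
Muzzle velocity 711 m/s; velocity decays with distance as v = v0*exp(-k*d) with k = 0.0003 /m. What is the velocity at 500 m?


v = v0*exp(-k*d) = 711*exp(-0.0003*500) = 612 m/s

612 m/s


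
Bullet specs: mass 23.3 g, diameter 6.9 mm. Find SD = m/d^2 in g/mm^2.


SD = m/d^2 = 23.3/6.9^2 = 0.4894 g/mm^2

0.4894 g/mm^2


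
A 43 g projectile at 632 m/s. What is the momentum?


p = m*v = 0.043*632 = 27.18 kg·m/s

27.18 kg·m/s


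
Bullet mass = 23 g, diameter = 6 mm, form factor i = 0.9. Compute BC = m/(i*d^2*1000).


BC = m/(i*d^2*1000) = 23/(0.9 * 6^2 * 1000) = 0.0007099

0.0007099


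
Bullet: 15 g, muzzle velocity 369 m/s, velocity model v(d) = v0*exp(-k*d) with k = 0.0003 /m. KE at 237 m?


v = v0*exp(-k*d) = 369*exp(-0.0003*237) = 343.675 m/s
E = 0.5*m*v^2 = 0.5*0.015*343.675^2 = 885.8 J

885.8 J


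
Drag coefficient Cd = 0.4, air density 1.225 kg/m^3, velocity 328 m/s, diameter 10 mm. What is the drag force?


A = pi*(d/2)^2 = pi*(10/2000)^2 = 7.85398e-05 m^2
Fd = 0.5*Cd*rho*A*v^2 = 0.5*0.4*1.225*7.85398e-05*328^2 = 2.07 N

2.07 N


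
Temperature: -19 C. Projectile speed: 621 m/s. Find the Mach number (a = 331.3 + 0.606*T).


a = 331.3 + 0.606*(-19) = 319.786 m/s
M = v/a = 621/319.786 = 1.942

1.942


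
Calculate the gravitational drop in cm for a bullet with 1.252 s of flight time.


drop = 0.5*g*t^2 = 0.5*9.81*1.252^2 = 7.68861 m ≈ 768.9 cm

768.9 cm


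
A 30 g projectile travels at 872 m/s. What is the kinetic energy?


E = 0.5*m*v^2 = 0.5*0.03*872^2 = 11406 J

11406 J


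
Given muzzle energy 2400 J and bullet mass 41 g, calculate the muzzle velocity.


v = sqrt(2*E/m) = sqrt(2*2400/0.041) = 342.2 m/s

342.2 m/s


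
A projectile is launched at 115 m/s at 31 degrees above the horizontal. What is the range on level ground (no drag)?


R = v0^2 * sin(2*theta) / g = 115^2 * sin(2*31°) / 9.81 = 1190 m

1190 m


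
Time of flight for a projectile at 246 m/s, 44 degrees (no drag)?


T = 2*v0*sin(theta)/g = 2*246*sin(44°)/9.81 = 34.84 s

34.84 s


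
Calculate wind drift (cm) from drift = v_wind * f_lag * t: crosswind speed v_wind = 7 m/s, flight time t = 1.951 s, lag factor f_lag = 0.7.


drift = v_wind * lag * t = 7 * 0.7 * 1.951 = 9.5599 m ≈ 956 cm

956 cm


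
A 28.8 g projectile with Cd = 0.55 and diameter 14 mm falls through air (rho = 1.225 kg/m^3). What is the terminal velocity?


A = pi*(d/2)^2 = pi*(14/2000)^2 = 1.53938e-04 m^2
vt = sqrt(2mg/(Cd*rho*A)) = sqrt(2*0.0288*9.81/(0.55 * 1.225 * 1.53938e-04)) = 73.81 m/s

73.81 m/s


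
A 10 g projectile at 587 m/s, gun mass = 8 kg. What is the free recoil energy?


v_r = m_p*v_p/m_gun = 0.01*587/8 = 0.73375 m/s, E_r = 0.5*m_gun*v_r^2 = 0.5*8*0.73375^2 = 2.154 J

2.154 J


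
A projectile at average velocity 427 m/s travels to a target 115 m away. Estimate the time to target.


t = d/v = 115/427 = 0.2693 s

0.2693 s


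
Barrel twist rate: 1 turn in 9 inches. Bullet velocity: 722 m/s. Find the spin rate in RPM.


twist_m = 9*0.0254 = 0.2286 m
spin = v/twist = 722/0.2286 = 3158.355 rev/s
RPM = spin*60 = 3158.355*60 ≈ 189501 RPM

189501 RPM


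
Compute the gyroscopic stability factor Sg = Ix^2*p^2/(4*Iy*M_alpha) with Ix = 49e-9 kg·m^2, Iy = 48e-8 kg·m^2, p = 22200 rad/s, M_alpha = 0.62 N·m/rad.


Sg = Ix^2 * p^2 / (4 * Iy * M_alpha) = (49e-9)^2 * 22200^2 / (4 * 48e-8 * 0.62) = 0.994

0.994


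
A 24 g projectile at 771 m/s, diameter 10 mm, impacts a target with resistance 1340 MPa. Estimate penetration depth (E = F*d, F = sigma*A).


A = pi*(d/2)^2 = pi*(10/2)^2 = 78.5398 mm^2
E = 0.5*m*v^2 = 0.5*0.024*771^2 = 7133.29 J
depth = E/(sigma*A) = 7133.29 J / (1340 MPa * 78.5398 mm^2) = 7133.29/(1340 * 78.5398) m = 0.067779 m ≈ 67.78 mm

67.78 mm


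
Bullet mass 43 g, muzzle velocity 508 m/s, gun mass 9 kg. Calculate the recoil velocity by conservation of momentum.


v_recoil = m_p * v_p / m_gun = 0.043 * 508 / 9 = 2.427 m/s

2.427 m/s


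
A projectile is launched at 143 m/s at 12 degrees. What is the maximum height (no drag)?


H = (v0*sin(theta))^2 / (2g) = (143*sin(12°))^2 / (2*9.81) = 45.05 m

45.05 m


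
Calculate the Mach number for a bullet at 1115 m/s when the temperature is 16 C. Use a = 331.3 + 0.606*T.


a = 331.3 + 0.606*(16) = 340.996 m/s
M = v/a = 1115/340.996 = 3.27

3.27


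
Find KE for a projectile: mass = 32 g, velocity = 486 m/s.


E = 0.5*m*v^2 = 0.5*0.032*486^2 = 3779 J

3779 J


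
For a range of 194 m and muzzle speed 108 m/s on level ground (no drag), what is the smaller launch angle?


sin(2*theta) = R*g/v0^2 = 194*9.81/108^2 = 0.163164, theta = arcsin(0.163164)/2 = 4.695°

4.695 degrees


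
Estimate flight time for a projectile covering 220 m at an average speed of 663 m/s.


t = d/v = 220/663 = 0.3318 s

0.3318 s


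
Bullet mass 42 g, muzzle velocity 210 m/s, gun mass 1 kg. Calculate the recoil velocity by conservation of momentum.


v_recoil = m_p * v_p / m_gun = 0.042 * 210 / 1 = 8.82 m/s

8.82 m/s


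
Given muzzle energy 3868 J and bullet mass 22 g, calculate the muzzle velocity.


v = sqrt(2*E/m) = sqrt(2*3868/0.022) = 593 m/s

593 m/s


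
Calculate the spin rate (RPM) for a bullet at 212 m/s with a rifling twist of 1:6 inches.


twist_m = 6*0.0254 = 0.1524 m
spin = v/twist = 212/0.1524 = 1391.076 rev/s
RPM = spin*60 = 1391.076*60 ≈ 83465 RPM

83465 RPM


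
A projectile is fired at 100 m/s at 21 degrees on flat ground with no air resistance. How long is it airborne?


T = 2*v0*sin(theta)/g = 2*100*sin(21°)/9.81 = 7.306 s

7.306 s


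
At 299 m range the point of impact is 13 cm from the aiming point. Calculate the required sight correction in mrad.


1 mrad subtends 1 cm per 10 m of range, so adj = error_cm / (dist_m / 10) = 13 / (299/10) = 0.4348 mrad

0.4348 mrad


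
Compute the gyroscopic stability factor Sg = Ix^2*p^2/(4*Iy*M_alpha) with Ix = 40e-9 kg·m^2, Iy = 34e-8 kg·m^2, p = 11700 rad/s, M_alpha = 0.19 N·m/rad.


Sg = Ix^2 * p^2 / (4 * Iy * M_alpha) = (40e-9)^2 * 11700^2 / (4 * 34e-8 * 0.19) = 0.8476

0.8476


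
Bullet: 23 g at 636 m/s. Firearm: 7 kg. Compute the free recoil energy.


v_r = m_p*v_p/m_gun = 0.023*636/7 = 2.08971 m/s, E_r = 0.5*m_gun*v_r^2 = 0.5*7*2.08971^2 = 15.28 J

15.28 J


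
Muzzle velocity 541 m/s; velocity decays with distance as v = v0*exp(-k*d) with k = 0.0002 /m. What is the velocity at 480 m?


v = v0*exp(-k*d) = 541*exp(-0.0002*480) = 491.5 m/s

491.5 m/s


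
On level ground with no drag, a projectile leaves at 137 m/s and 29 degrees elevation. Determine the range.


R = v0^2 * sin(2*theta) / g = 137^2 * sin(2*29°) / 9.81 = 1623 m

1623 m


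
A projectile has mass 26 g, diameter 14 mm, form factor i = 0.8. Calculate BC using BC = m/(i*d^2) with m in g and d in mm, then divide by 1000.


BC = m/(i*d^2*1000) = 26/(0.8 * 14^2 * 1000) = 0.0001658

0.0001658


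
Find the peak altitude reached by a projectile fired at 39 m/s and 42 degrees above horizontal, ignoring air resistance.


H = (v0*sin(theta))^2 / (2g) = (39*sin(42°))^2 / (2*9.81) = 34.71 m

34.71 m


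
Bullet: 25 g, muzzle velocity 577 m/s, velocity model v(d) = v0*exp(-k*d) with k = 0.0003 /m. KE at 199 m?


v = v0*exp(-k*d) = 577*exp(-0.0003*199) = 543.561 m/s
E = 0.5*m*v^2 = 0.5*0.025*543.561^2 = 3693 J

3693 J


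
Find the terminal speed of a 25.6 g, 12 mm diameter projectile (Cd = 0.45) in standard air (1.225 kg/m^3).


A = pi*(d/2)^2 = pi*(12/2000)^2 = 1.13097e-04 m^2
vt = sqrt(2mg/(Cd*rho*A)) = sqrt(2*0.0256*9.81/(0.45 * 1.225 * 1.13097e-04)) = 89.76 m/s

89.76 m/s


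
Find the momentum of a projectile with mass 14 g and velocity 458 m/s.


p = m*v = 0.014*458 = 6.412 kg·m/s

6.412 kg·m/s


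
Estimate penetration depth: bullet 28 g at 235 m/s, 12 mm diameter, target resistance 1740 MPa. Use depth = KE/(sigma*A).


A = pi*(d/2)^2 = pi*(12/2)^2 = 113.097 mm^2
E = 0.5*m*v^2 = 0.5*0.028*235^2 = 773.15 J
depth = E/(sigma*A) = 773.15 J / (1740 MPa * 113.097 mm^2) = 773.15/(1740 * 113.097) m = 0.00392882 m ≈ 3.929 mm

3.929 mm


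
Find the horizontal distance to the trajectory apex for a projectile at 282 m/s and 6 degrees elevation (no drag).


R = v0^2*sin(2*theta)/g = 282^2*sin(2*6°)/9.81 = 1685.42 m
apex_dist = R/2 = 1685.42/2 = 842.7 m

842.7 m


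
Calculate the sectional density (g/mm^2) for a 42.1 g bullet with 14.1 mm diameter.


SD = m/d^2 = 42.1/14.1^2 = 0.2118 g/mm^2

0.2118 g/mm^2


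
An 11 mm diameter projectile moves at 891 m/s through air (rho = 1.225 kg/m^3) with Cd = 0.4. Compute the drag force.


A = pi*(d/2)^2 = pi*(11/2000)^2 = 9.50332e-05 m^2
Fd = 0.5*Cd*rho*A*v^2 = 0.5*0.4*1.225*9.50332e-05*891^2 = 18.48 N

18.48 N


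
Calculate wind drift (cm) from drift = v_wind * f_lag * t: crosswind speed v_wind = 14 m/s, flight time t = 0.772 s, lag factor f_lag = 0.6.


drift = v_wind * lag * t = 14 * 0.6 * 0.772 = 6.4848 m ≈ 648.5 cm

648.5 cm


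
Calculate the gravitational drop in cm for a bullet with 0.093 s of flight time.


drop = 0.5*g*t^2 = 0.5*9.81*0.093^2 = 0.0424233 m ≈ 4.242 cm

4.242 cm


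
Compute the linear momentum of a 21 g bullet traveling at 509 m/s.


p = m*v = 0.021*509 = 10.69 kg·m/s

10.69 kg·m/s


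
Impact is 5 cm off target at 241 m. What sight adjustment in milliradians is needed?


1 mrad subtends 1 cm per 10 m of range, so adj = error_cm / (dist_m / 10) = 5 / (241/10) = 0.2075 mrad

0.2075 mrad


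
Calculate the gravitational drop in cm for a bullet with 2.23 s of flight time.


drop = 0.5*g*t^2 = 0.5*9.81*2.23^2 = 24.3921 m ≈ 2439 cm

2439 cm


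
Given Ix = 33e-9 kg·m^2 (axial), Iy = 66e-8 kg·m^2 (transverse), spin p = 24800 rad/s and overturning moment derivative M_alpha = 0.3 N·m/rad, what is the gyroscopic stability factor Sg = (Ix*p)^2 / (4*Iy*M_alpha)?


Sg = Ix^2 * p^2 / (4 * Iy * M_alpha) = (33e-9)^2 * 24800^2 / (4 * 66e-8 * 0.3) = 0.8457

0.8457


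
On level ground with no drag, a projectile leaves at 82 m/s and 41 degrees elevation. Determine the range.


R = v0^2 * sin(2*theta) / g = 82^2 * sin(2*41°) / 9.81 = 678.8 m

678.8 m


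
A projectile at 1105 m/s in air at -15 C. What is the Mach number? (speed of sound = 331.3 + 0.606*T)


a = 331.3 + 0.606*(-15) = 322.21 m/s
M = v/a = 1105/322.21 = 3.429

3.429


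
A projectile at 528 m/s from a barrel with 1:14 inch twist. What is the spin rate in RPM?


twist_m = 14*0.0254 = 0.3556 m
spin = v/twist = 528/0.3556 = 1484.814 rev/s
RPM = spin*60 = 1484.814*60 ≈ 89089 RPM

89089 RPM


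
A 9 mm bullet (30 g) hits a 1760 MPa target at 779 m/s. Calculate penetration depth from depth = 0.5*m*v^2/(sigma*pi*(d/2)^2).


A = pi*(d/2)^2 = pi*(9/2)^2 = 63.6173 mm^2
E = 0.5*m*v^2 = 0.5*0.03*779^2 = 9102.61 J
depth = E/(sigma*A) = 9102.61 J / (1760 MPa * 63.6173 mm^2) = 9102.61/(1760 * 63.6173) m = 0.0812978 m ≈ 81.3 mm

81.3 mm


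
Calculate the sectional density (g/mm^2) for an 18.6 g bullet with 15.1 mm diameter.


SD = m/d^2 = 18.6/15.1^2 = 0.08158 g/mm^2

0.08158 g/mm^2


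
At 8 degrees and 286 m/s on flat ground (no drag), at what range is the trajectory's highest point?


R = v0^2*sin(2*theta)/g = 286^2*sin(2*8°)/9.81 = 2298.27 m
apex_dist = R/2 = 2298.27/2 = 1149 m

1149 m


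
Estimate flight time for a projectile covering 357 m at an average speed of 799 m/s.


t = d/v = 357/799 = 0.4468 s

0.4468 s


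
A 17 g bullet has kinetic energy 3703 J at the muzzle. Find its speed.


v = sqrt(2*E/m) = sqrt(2*3703/0.017) = 660 m/s

660 m/s


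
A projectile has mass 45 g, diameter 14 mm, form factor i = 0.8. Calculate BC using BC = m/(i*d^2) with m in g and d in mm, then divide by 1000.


BC = m/(i*d^2*1000) = 45/(0.8 * 14^2 * 1000) = 0.000287

0.000287


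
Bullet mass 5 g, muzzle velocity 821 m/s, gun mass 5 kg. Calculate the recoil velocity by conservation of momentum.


v_recoil = m_p * v_p / m_gun = 0.005 * 821 / 5 = 0.821 m/s

0.821 m/s


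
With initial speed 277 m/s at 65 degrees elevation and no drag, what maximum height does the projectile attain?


H = (v0*sin(theta))^2 / (2g) = (277*sin(65°))^2 / (2*9.81) = 3212 m

3212 m


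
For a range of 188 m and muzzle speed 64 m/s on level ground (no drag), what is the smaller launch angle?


sin(2*theta) = R*g/v0^2 = 188*9.81/64^2 = 0.450264, theta = arcsin(0.450264)/2 = 13.38°

13.38 degrees


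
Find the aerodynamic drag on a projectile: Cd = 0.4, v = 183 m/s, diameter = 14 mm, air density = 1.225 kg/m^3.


A = pi*(d/2)^2 = pi*(14/2000)^2 = 1.53938e-04 m^2
Fd = 0.5*Cd*rho*A*v^2 = 0.5*0.4*1.225*1.53938e-04*183^2 = 1.263 N

1.263 N


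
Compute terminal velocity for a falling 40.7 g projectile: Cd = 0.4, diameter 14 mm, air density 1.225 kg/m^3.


A = pi*(d/2)^2 = pi*(14/2000)^2 = 1.53938e-04 m^2
vt = sqrt(2mg/(Cd*rho*A)) = sqrt(2*0.0407*9.81/(0.4 * 1.225 * 1.53938e-04)) = 102.9 m/s

102.9 m/s


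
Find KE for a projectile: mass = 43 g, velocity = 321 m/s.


E = 0.5*m*v^2 = 0.5*0.043*321^2 = 2215 J

2215 J


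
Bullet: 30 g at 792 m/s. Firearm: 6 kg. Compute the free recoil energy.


v_r = m_p*v_p/m_gun = 0.03*792/6 = 3.96 m/s, E_r = 0.5*m_gun*v_r^2 = 0.5*6*3.96^2 = 47.04 J

47.04 J


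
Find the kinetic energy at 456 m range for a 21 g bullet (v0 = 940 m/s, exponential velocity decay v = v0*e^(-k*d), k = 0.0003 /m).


v = v0*exp(-k*d) = 940*exp(-0.0003*456) = 819.816 m/s
E = 0.5*m*v^2 = 0.5*0.021*819.816^2 = 7057 J

7057 J


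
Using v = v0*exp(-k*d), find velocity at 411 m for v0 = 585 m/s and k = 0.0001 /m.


v = v0*exp(-k*d) = 585*exp(-0.0001*411) = 561.4 m/s

561.4 m/s


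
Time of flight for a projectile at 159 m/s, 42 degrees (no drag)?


T = 2*v0*sin(theta)/g = 2*159*sin(42°)/9.81 = 21.69 s

21.69 s


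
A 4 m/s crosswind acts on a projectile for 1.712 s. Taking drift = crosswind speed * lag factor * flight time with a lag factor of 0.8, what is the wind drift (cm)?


drift = v_wind * lag * t = 4 * 0.8 * 1.712 = 5.4784 m ≈ 547.8 cm

547.8 cm


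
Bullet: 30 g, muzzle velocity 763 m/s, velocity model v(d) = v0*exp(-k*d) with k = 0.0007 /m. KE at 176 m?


v = v0*exp(-k*d) = 763*exp(-0.0007*176) = 674.558 m/s
E = 0.5*m*v^2 = 0.5*0.03*674.558^2 = 6825 J

6825 J


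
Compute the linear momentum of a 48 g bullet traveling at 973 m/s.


p = m*v = 0.048*973 = 46.7 kg·m/s

46.7 kg·m/s


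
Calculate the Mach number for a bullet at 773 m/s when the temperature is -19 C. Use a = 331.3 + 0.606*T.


a = 331.3 + 0.606*(-19) = 319.786 m/s
M = v/a = 773/319.786 = 2.417

2.417


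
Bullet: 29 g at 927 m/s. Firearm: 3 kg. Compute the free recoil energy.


v_r = m_p*v_p/m_gun = 0.029*927/3 = 8.961 m/s, E_r = 0.5*m_gun*v_r^2 = 0.5*3*8.961^2 = 120.4 J

120.4 J


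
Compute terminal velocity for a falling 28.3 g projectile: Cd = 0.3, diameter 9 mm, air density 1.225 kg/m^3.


A = pi*(d/2)^2 = pi*(9/2000)^2 = 6.36173e-05 m^2
vt = sqrt(2mg/(Cd*rho*A)) = sqrt(2*0.0283*9.81/(0.3 * 1.225 * 6.36173e-05)) = 154.1 m/s

154.1 m/s


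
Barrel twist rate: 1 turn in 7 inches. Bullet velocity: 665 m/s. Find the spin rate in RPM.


twist_m = 7*0.0254 = 0.1778 m
spin = v/twist = 665/0.1778 = 3740.157 rev/s
RPM = spin*60 = 3740.157*60 ≈ 224409 RPM

224409 RPM


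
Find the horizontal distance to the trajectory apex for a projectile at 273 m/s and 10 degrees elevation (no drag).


R = v0^2*sin(2*theta)/g = 273^2*sin(2*10°)/9.81 = 2598.41 m
apex_dist = R/2 = 2598.41/2 = 1299 m

1299 m


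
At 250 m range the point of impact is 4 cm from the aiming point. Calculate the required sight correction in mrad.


1 mrad subtends 1 cm per 10 m of range, so adj = error_cm / (dist_m / 10) = 4 / (250/10) = 0.16 mrad

0.16 mrad


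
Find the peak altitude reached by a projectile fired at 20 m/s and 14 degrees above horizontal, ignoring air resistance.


H = (v0*sin(theta))^2 / (2g) = (20*sin(14°))^2 / (2*9.81) = 1.193 m

1.193 m


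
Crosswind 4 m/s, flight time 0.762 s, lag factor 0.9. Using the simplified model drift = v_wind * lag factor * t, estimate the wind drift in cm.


drift = v_wind * lag * t = 4 * 0.9 * 0.762 = 2.7432 m ≈ 274.3 cm

274.3 cm


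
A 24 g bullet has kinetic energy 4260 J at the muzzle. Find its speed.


v = sqrt(2*E/m) = sqrt(2*4260/0.024) = 595.8 m/s

595.8 m/s


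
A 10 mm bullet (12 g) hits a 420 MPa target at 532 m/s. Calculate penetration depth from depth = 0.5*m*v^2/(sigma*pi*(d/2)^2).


A = pi*(d/2)^2 = pi*(10/2)^2 = 78.5398 mm^2
E = 0.5*m*v^2 = 0.5*0.012*532^2 = 1698.14 J
depth = E/(sigma*A) = 1698.14 J / (420 MPa * 78.5398 mm^2) = 1698.14/(420 * 78.5398) m = 0.0514796 m ≈ 51.48 mm

51.48 mm


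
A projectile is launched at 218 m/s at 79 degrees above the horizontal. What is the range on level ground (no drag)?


R = v0^2 * sin(2*theta) / g = 218^2 * sin(2*79°) / 9.81 = 1815 m

1815 m


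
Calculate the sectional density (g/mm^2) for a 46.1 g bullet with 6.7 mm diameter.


SD = m/d^2 = 46.1/6.7^2 = 1.027 g/mm^2

1.027 g/mm^2


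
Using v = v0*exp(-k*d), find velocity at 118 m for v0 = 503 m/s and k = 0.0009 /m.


v = v0*exp(-k*d) = 503*exp(-0.0009*118) = 452.3 m/s

452.3 m/s


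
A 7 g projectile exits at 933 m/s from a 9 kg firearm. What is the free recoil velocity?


v_recoil = m_p * v_p / m_gun = 0.007 * 933 / 9 = 0.7257 m/s

0.7257 m/s


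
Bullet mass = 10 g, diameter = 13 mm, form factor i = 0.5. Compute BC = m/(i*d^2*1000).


BC = m/(i*d^2*1000) = 10/(0.5 * 13^2 * 1000) = 0.0001183

0.0001183


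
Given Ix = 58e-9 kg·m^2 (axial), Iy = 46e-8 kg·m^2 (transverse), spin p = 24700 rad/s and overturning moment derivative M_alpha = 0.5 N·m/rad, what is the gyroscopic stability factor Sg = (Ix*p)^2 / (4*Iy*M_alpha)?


Sg = Ix^2 * p^2 / (4 * Iy * M_alpha) = (58e-9)^2 * 24700^2 / (4 * 46e-8 * 0.5) = 2.231

2.231


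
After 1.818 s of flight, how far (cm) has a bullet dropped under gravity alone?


drop = 0.5*g*t^2 = 0.5*9.81*1.818^2 = 16.2116 m ≈ 1621 cm

1621 cm


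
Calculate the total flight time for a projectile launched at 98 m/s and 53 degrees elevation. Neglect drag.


T = 2*v0*sin(theta)/g = 2*98*sin(53°)/9.81 = 15.96 s

15.96 s


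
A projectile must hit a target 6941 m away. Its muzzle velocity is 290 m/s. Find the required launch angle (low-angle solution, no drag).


sin(2*theta) = R*g/v0^2 = 6941*9.81/290^2 = 0.809646, theta = arcsin(0.809646)/2 = 27.03°

27.03 degrees


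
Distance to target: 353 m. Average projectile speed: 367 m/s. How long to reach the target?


t = d/v = 353/367 = 0.9619 s

0.9619 s


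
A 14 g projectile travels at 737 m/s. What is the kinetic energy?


E = 0.5*m*v^2 = 0.5*0.014*737^2 = 3802 J

3802 J


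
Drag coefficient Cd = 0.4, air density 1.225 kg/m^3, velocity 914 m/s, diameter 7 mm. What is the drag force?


A = pi*(d/2)^2 = pi*(7/2000)^2 = 3.84845e-05 m^2
Fd = 0.5*Cd*rho*A*v^2 = 0.5*0.4*1.225*3.84845e-05*914^2 = 7.877 N

7.877 N


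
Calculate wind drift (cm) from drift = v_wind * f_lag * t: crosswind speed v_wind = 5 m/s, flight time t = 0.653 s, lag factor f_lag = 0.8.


drift = v_wind * lag * t = 5 * 0.8 * 0.653 = 2.612 m ≈ 261.2 cm

261.2 cm


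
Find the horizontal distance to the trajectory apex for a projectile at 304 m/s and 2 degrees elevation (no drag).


R = v0^2*sin(2*theta)/g = 304^2*sin(2*2°)/9.81 = 657.147 m
apex_dist = R/2 = 657.147/2 = 328.6 m

328.6 m


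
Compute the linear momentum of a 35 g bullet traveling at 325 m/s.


p = m*v = 0.035*325 = 11.38 kg·m/s

11.38 kg·m/s


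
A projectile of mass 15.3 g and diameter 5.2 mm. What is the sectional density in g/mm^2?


SD = m/d^2 = 15.3/5.2^2 = 0.5658 g/mm^2

0.5658 g/mm^2


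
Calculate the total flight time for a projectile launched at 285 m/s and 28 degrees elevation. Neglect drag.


T = 2*v0*sin(theta)/g = 2*285*sin(28°)/9.81 = 27.28 s

27.28 s


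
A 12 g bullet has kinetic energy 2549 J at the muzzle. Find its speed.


v = sqrt(2*E/m) = sqrt(2*2549/0.012) = 651.8 m/s

651.8 m/s


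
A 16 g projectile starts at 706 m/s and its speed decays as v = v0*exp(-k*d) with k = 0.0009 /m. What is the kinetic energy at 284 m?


v = v0*exp(-k*d) = 706*exp(-0.0009*284) = 546.763 m/s
E = 0.5*m*v^2 = 0.5*0.016*546.763^2 = 2392 J

2392 J


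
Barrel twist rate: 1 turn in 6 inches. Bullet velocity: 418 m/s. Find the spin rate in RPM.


twist_m = 6*0.0254 = 0.1524 m
spin = v/twist = 418/0.1524 = 2742.782 rev/s
RPM = spin*60 = 2742.782*60 ≈ 164567 RPM

164567 RPM


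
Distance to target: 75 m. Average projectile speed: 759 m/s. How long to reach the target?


t = d/v = 75/759 = 0.09881 s

0.09881 s


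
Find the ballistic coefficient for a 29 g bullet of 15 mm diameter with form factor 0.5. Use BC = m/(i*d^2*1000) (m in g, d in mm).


BC = m/(i*d^2*1000) = 29/(0.5 * 15^2 * 1000) = 0.0002578

0.0002578


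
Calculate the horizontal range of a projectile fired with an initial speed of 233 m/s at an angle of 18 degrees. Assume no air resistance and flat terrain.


R = v0^2 * sin(2*theta) / g = 233^2 * sin(2*18°) / 9.81 = 3253 m

3253 m


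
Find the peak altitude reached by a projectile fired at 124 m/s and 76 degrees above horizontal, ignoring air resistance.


H = (v0*sin(theta))^2 / (2g) = (124*sin(76°))^2 / (2*9.81) = 737.8 m

737.8 m


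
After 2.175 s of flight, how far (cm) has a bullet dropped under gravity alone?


drop = 0.5*g*t^2 = 0.5*9.81*2.175^2 = 23.2037 m ≈ 2320 cm

2320 cm


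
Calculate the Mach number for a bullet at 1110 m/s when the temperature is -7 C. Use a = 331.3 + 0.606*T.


a = 331.3 + 0.606*(-7) = 327.058 m/s
M = v/a = 1110/327.058 = 3.394

3.394


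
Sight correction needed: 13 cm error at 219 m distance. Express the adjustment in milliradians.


1 mrad subtends 1 cm per 10 m of range, so adj = error_cm / (dist_m / 10) = 13 / (219/10) = 0.5936 mrad

0.5936 mrad


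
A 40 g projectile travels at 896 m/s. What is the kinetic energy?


E = 0.5*m*v^2 = 0.5*0.04*896^2 = 16056 J

16056 J


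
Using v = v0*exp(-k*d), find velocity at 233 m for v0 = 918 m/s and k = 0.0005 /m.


v = v0*exp(-k*d) = 918*exp(-0.0005*233) = 817 m/s

817 m/s


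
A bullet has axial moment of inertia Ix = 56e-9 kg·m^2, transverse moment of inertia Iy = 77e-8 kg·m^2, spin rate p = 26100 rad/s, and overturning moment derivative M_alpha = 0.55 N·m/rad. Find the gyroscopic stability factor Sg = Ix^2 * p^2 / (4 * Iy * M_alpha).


Sg = Ix^2 * p^2 / (4 * Iy * M_alpha) = (56e-9)^2 * 26100^2 / (4 * 77e-8 * 0.55) = 1.261

1.261


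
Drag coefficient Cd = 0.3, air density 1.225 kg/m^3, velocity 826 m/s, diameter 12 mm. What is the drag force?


A = pi*(d/2)^2 = pi*(12/2000)^2 = 1.13097e-04 m^2
Fd = 0.5*Cd*rho*A*v^2 = 0.5*0.3*1.225*1.13097e-04*826^2 = 14.18 N

14.18 N


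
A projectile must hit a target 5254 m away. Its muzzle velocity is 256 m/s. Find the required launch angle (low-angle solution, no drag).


sin(2*theta) = R*g/v0^2 = 5254*9.81/256^2 = 0.786465, theta = arcsin(0.786465)/2 = 25.93°

25.93 degrees


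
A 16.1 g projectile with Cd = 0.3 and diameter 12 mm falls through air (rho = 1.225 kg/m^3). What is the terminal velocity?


A = pi*(d/2)^2 = pi*(12/2000)^2 = 1.13097e-04 m^2
vt = sqrt(2mg/(Cd*rho*A)) = sqrt(2*0.0161*9.81/(0.3 * 1.225 * 1.13097e-04)) = 87.18 m/s

87.18 m/s


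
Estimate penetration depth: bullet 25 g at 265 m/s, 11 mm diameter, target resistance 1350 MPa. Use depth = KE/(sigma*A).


A = pi*(d/2)^2 = pi*(11/2)^2 = 95.0332 mm^2
E = 0.5*m*v^2 = 0.5*0.025*265^2 = 877.812 J
depth = E/(sigma*A) = 877.812 J / (1350 MPa * 95.0332 mm^2) = 877.812/(1350 * 95.0332) m = 0.00684215 m ≈ 6.842 mm

6.842 mm


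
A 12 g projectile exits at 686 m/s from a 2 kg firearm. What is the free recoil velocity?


v_recoil = m_p * v_p / m_gun = 0.012 * 686 / 2 = 4.116 m/s

4.116 m/s


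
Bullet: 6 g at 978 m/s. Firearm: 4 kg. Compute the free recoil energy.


v_r = m_p*v_p/m_gun = 0.006*978/4 = 1.467 m/s, E_r = 0.5*m_gun*v_r^2 = 0.5*4*1.467^2 = 4.304 J

4.304 J


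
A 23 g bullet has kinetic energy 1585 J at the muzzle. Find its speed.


v = sqrt(2*E/m) = sqrt(2*1585/0.023) = 371.2 m/s

371.2 m/s


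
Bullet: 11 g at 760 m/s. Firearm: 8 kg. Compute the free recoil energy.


v_r = m_p*v_p/m_gun = 0.011*760/8 = 1.045 m/s, E_r = 0.5*m_gun*v_r^2 = 0.5*8*1.045^2 = 4.368 J

4.368 J


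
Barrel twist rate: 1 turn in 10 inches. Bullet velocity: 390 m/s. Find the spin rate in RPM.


twist_m = 10*0.0254 = 0.254 m
spin = v/twist = 390/0.254 = 1535.433 rev/s
RPM = spin*60 = 1535.433*60 ≈ 92126 RPM

92126 RPM


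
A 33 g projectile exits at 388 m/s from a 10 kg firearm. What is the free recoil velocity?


v_recoil = m_p * v_p / m_gun = 0.033 * 388 / 10 = 1.28 m/s

1.28 m/s


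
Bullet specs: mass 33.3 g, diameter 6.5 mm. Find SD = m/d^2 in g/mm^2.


SD = m/d^2 = 33.3/6.5^2 = 0.7882 g/mm^2

0.7882 g/mm^2


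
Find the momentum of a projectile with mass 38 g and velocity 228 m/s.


p = m*v = 0.038*228 = 8.664 kg·m/s

8.664 kg·m/s


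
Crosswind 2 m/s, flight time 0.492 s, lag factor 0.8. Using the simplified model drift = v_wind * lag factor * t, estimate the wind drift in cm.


drift = v_wind * lag * t = 2 * 0.8 * 0.492 = 0.7872 m ≈ 78.72 cm

78.72 cm


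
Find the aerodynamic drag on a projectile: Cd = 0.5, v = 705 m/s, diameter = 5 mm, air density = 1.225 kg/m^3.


A = pi*(d/2)^2 = pi*(5/2000)^2 = 1.96350e-05 m^2
Fd = 0.5*Cd*rho*A*v^2 = 0.5*0.5*1.225*1.96350e-05*705^2 = 2.989 N

2.989 N


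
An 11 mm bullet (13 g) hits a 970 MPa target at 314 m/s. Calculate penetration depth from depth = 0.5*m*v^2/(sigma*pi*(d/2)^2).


A = pi*(d/2)^2 = pi*(11/2)^2 = 95.0332 mm^2
E = 0.5*m*v^2 = 0.5*0.013*314^2 = 640.874 J
depth = E/(sigma*A) = 640.874 J / (970 MPa * 95.0332 mm^2) = 640.874/(970 * 95.0332) m = 0.00695225 m ≈ 6.952 mm

6.952 mm


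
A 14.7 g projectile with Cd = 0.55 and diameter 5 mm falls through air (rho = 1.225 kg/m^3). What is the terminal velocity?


A = pi*(d/2)^2 = pi*(5/2000)^2 = 1.96350e-05 m^2
vt = sqrt(2mg/(Cd*rho*A)) = sqrt(2*0.0147*9.81/(0.55 * 1.225 * 1.96350e-05)) = 147.7 m/s

147.7 m/s


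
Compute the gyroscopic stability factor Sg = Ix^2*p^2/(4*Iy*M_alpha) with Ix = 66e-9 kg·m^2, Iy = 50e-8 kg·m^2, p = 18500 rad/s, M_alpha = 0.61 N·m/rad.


Sg = Ix^2 * p^2 / (4 * Iy * M_alpha) = (66e-9)^2 * 18500^2 / (4 * 50e-8 * 0.61) = 1.222

1.222


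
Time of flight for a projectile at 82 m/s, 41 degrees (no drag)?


T = 2*v0*sin(theta)/g = 2*82*sin(41°)/9.81 = 10.97 s

10.97 s


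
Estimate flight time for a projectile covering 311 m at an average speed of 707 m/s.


t = d/v = 311/707 = 0.4399 s

0.4399 s


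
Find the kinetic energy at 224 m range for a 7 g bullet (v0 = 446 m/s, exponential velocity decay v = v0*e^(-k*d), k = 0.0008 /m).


v = v0*exp(-k*d) = 446*exp(-0.0008*224) = 372.829 m/s
E = 0.5*m*v^2 = 0.5*0.007*372.829^2 = 486.5 J

486.5 J


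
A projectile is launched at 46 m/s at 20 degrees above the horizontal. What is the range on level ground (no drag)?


R = v0^2 * sin(2*theta) / g = 46^2 * sin(2*20°) / 9.81 = 138.6 m

138.6 m


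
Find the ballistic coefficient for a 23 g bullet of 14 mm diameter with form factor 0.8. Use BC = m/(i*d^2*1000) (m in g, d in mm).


BC = m/(i*d^2*1000) = 23/(0.8 * 14^2 * 1000) = 0.0001467

0.0001467


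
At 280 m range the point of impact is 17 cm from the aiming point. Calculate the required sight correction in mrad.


1 mrad subtends 1 cm per 10 m of range, so adj = error_cm / (dist_m / 10) = 17 / (280/10) = 0.6071 mrad

0.6071 mrad


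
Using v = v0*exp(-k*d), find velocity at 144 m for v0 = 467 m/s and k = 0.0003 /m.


v = v0*exp(-k*d) = 467*exp(-0.0003*144) = 447.3 m/s

447.3 m/s


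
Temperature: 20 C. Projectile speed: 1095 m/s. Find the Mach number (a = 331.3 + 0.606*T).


a = 331.3 + 0.606*(20) = 343.42 m/s
M = v/a = 1095/343.42 = 3.189

3.189


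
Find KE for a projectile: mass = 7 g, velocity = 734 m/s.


E = 0.5*m*v^2 = 0.5*0.007*734^2 = 1886 J

1886 J


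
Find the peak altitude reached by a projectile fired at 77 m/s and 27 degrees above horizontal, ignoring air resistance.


H = (v0*sin(theta))^2 / (2g) = (77*sin(27°))^2 / (2*9.81) = 62.28 m

62.28 m


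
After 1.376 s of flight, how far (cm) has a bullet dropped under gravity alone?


drop = 0.5*g*t^2 = 0.5*9.81*1.376^2 = 9.28701 m ≈ 928.7 cm

928.7 cm


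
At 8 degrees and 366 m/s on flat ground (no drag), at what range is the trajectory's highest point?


R = v0^2*sin(2*theta)/g = 366^2*sin(2*8°)/9.81 = 3763.84 m
apex_dist = R/2 = 3763.84/2 = 1882 m

1882 m


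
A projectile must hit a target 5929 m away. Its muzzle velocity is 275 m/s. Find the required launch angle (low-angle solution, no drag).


sin(2*theta) = R*g/v0^2 = 5929*9.81/275^2 = 0.769104, theta = arcsin(0.769104)/2 = 25.14°

25.14 degrees


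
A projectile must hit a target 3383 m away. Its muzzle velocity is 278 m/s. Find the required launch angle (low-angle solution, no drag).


sin(2*theta) = R*g/v0^2 = 3383*9.81/278^2 = 0.429419, theta = arcsin(0.429419)/2 = 12.72°

12.72 degrees


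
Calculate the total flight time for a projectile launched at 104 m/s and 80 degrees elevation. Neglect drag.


T = 2*v0*sin(theta)/g = 2*104*sin(80°)/9.81 = 20.88 s

20.88 s


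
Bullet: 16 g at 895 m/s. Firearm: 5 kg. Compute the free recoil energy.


v_r = m_p*v_p/m_gun = 0.016*895/5 = 2.864 m/s, E_r = 0.5*m_gun*v_r^2 = 0.5*5*2.864^2 = 20.51 J

20.51 J


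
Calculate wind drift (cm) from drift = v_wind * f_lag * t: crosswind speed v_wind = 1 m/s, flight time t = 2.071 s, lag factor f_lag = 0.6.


drift = v_wind * lag * t = 1 * 0.6 * 2.071 = 1.2426 m ≈ 124.3 cm

124.3 cm


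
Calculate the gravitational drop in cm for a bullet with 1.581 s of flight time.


drop = 0.5*g*t^2 = 0.5*9.81*1.581^2 = 12.2603 m ≈ 1226 cm

1226 cm


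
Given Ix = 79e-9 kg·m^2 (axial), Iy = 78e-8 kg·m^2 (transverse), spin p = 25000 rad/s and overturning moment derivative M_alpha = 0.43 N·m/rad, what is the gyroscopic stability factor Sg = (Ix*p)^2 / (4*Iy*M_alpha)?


Sg = Ix^2 * p^2 / (4 * Iy * M_alpha) = (79e-9)^2 * 25000^2 / (4 * 78e-8 * 0.43) = 2.907

2.907


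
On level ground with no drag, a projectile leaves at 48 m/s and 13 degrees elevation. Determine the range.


R = v0^2 * sin(2*theta) / g = 48^2 * sin(2*13°) / 9.81 = 103 m

103 m


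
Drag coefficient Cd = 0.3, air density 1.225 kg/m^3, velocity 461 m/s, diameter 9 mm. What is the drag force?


A = pi*(d/2)^2 = pi*(9/2000)^2 = 6.36173e-05 m^2
Fd = 0.5*Cd*rho*A*v^2 = 0.5*0.3*1.225*6.36173e-05*461^2 = 2.484 N

2.484 N


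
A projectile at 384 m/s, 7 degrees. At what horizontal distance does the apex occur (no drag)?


R = v0^2*sin(2*theta)/g = 384^2*sin(2*7°)/9.81 = 3636.37 m
apex_dist = R/2 = 3636.37/2 = 1818 m

1818 m


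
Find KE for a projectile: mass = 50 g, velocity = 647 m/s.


E = 0.5*m*v^2 = 0.5*0.05*647^2 = 10465 J

10465 J


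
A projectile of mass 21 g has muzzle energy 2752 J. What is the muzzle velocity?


v = sqrt(2*E/m) = sqrt(2*2752/0.021) = 512 m/s

512 m/s


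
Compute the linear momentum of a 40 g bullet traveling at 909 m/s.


p = m*v = 0.04*909 = 36.36 kg·m/s

36.36 kg·m/s


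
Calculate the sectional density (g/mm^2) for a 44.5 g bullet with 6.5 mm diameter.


SD = m/d^2 = 44.5/6.5^2 = 1.053 g/mm^2

1.053 g/mm^2
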